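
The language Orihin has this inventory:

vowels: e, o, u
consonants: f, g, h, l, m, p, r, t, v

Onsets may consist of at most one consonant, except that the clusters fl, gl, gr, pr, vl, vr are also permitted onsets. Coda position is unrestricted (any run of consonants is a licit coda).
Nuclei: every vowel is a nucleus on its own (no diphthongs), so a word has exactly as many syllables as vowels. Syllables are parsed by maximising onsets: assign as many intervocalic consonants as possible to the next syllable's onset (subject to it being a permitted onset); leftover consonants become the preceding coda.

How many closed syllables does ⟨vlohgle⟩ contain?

1

The vowels are o, e — 2 nuclei, so 2 syllables.
Between /o/ (V1) and /e/ (V2): cluster /hgl/ — the longest permitted-onset suffix is /gl/; onset = /gl/, preceding coda = /h/.
So the parse is vloh.gle.
Classifying each syllable: /vloh/ (closed), /gle/ (open).
Closed syllables: 1.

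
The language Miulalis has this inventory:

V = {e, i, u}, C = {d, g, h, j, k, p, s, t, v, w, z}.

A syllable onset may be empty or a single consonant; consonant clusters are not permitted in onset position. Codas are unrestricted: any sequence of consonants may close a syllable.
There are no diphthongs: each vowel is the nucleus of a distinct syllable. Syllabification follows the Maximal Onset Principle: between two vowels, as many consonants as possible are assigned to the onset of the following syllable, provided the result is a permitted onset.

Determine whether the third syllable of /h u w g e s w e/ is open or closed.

Vowels present: u, e, e; each is a nucleus, giving 3 syllables.
σ1/σ2 boundary: /wg/ splits as /w/ + /g/ (/g/ is the longest suffix that is a licit onset).
σ2/σ3 boundary: /sw/ splits as /s/ + /w/ (/w/ is the longest suffix that is a licit onset).
So the parse is huw.ges.we.
Syllable 3 is /we/; it ends in its nucleus with no coda, so it is open.

open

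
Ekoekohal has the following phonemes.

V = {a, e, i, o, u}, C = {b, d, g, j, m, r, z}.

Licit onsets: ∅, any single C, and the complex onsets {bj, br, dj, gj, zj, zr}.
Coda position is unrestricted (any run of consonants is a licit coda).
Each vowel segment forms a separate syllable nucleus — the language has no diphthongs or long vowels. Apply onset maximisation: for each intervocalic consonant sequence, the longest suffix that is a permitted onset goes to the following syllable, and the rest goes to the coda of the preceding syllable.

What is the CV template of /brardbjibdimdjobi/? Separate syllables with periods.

CCVCC.CCVC.CVC.CCV.CV

Nuclei (vowels): a, i, i, o, i → 5 syllables.
σ1/σ2 boundary: /rdbj/ — longest licit onset from the right is /bj/, leaving /rd/ as coda.
σ2/σ3 boundary: /bd/ — longest licit onset from the right is /d/, leaving /b/ as coda.
σ3/σ4 boundary: /mdj/; trying suffixes from longest down, /dj/ is the first permitted one, so coda /m/ | onset /dj/.
σ4/σ5 boundary: just /b/ — single C goes to the following onset.
Putting it together: brard.bjib.dim.djo.bi.
Mapping each syllable to C/V: /brard/ → CCVCC, /bjib/ → CCVC, /dim/ → CVC, /djo/ → CCV, /bi/ → CV.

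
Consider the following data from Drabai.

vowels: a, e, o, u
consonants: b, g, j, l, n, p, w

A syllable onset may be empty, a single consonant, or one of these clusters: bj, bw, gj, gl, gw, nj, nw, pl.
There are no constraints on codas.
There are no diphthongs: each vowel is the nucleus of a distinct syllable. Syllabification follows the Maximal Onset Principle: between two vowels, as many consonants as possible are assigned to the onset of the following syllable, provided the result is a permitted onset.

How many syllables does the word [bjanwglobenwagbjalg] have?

Nuclei (vowels): a, o, e, a, a → 5 syllables.

5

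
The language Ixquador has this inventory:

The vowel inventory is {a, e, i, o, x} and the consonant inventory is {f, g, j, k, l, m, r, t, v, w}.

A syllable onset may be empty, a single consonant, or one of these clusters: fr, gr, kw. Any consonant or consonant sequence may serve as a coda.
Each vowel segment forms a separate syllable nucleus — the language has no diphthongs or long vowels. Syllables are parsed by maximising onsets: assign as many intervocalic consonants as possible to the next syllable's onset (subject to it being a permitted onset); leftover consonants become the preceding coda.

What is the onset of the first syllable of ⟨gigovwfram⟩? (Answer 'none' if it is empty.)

g

Vowels present: i, o, a; each is a nucleus, giving 3 syllables.
/i…o/ gap (V1→V2): /g/ is a single consonant, so it becomes the next onset.
/o…a/ gap (V2→V3): /vwfr/; trying suffixes from longest down, /fr/ is the first permitted one, so coda /vw/ | onset /fr/.
So the parse is gi.govw.fram.
Syllable 1 is /gi/: onset /g/, nucleus /i/, coda ∅.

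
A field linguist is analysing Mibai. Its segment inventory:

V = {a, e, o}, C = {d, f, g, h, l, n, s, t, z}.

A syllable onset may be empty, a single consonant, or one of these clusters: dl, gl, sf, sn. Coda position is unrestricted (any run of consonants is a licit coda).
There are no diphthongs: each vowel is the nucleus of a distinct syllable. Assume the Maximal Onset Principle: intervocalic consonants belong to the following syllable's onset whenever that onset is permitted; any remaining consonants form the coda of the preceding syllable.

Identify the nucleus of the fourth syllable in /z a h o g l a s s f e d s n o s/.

e

Nuclei (vowels): a, o, a, e, o → 5 syllables.
The fourth nucleus (vowel 4 from the left) is /e/.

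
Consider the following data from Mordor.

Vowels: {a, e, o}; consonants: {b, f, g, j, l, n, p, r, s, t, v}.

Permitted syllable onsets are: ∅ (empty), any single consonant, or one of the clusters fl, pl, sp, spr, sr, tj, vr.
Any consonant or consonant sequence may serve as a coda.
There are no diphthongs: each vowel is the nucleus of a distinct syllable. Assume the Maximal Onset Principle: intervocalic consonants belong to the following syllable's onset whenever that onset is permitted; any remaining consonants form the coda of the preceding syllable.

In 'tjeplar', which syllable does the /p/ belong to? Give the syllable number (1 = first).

2

The vowels are e, a — 2 nuclei, so 2 syllables.
σ1/σ2 boundary: /pl/ is a licit onset in full, so it all attaches to the next syllable.
Syllabification: tje.plar.
The /p/ is in the onset of syllable 2 (/plar/).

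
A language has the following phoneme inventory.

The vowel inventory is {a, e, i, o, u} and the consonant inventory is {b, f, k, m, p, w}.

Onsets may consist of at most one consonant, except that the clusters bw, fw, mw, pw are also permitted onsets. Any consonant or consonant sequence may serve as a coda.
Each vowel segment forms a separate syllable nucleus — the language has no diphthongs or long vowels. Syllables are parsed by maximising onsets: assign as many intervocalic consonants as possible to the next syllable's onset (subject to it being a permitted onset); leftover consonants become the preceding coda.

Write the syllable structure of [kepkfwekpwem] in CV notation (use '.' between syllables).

The vowels are e, e, e — 3 nuclei, so 3 syllables.
Between /e/ (V1) and /e/ (V2): cluster /pkfw/ — the longest permitted-onset suffix is /fw/; onset = /fw/, preceding coda = /pk/.
Between /e/ (V2) and /e/ (V3): /kpw/; trying suffixes from longest down, /pw/ is the first permitted one, so coda /k/ | onset /pw/.
Syllabification: kepk.fwek.pwem.
Mapping each syllable to C/V: /kepk/ → CVCC, /fwek/ → CCVC, /pwem/ → CCVC.

CVCC.CCVC.CCVC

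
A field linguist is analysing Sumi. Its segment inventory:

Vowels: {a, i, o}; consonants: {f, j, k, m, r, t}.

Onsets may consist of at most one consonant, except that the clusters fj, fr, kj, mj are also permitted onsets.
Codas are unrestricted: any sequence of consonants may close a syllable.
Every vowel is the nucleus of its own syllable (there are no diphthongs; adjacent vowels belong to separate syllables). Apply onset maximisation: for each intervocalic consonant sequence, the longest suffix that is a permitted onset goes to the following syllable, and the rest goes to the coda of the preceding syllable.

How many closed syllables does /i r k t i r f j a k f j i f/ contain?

The vowels are i, i, a, i — 4 nuclei, so 4 syllables.
V1 /i/ – V2 /i/: /rkt/ — longest licit onset from the right is /t/, leaving /rk/ as coda.
V2 /i/ – V3 /a/: /rfj/; trying suffixes from longest down, /fj/ is the first permitted one, so coda /r/ | onset /fj/.
V3 /a/ – V4 /i/: /kfj/; trying suffixes from longest down, /fj/ is the first permitted one, so coda /k/ | onset /fj/.
Syllabification: irk.tir.fjak.fjif.
Classifying each syllable: /irk/ (closed), /tir/ (closed), /fjak/ (closed), /fjif/ (closed).
Closed syllables: 4.

4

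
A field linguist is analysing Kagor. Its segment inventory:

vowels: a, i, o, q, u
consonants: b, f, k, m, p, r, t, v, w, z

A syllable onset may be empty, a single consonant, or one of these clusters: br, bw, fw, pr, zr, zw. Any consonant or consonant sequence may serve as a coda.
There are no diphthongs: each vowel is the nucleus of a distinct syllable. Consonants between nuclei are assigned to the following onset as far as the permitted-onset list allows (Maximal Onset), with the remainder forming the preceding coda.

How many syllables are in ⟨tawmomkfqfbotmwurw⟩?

Vowels present: a, o, q, o, u; each is a nucleus, giving 5 syllables.

5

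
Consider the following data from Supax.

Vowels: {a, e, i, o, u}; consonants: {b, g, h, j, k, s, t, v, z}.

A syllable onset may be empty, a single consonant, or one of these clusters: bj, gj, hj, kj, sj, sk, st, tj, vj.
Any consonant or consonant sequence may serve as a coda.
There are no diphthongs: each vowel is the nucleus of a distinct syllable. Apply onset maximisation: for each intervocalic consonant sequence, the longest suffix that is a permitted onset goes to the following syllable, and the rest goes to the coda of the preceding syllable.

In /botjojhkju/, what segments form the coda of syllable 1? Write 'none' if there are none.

none

Nuclei (vowels): o, o, u → 3 syllables.
σ1/σ2 boundary: /tj/ — entire cluster is a permitted onset → onset /tj/, coda ∅.
σ2/σ3 boundary: cluster /jhkj/ — the longest permitted-onset suffix is /kj/; onset = /kj/, preceding coda = /jh/.
Putting it together: bo.tjojh.kju.
Syllable 1 is /bo/: onset /b/, nucleus /o/, coda ∅.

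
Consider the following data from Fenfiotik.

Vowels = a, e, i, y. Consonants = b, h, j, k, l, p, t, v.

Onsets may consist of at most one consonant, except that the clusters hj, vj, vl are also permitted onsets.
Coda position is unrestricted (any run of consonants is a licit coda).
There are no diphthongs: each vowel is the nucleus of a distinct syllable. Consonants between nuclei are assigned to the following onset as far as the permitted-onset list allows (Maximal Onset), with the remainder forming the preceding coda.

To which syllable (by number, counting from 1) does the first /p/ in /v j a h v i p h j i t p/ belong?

2

Nuclei (vowels): a, i, i → 3 syllables.
/a…i/ gap (V1→V2): /hv/ — longest licit onset from the right is /v/, leaving /h/ as coda.
/i…i/ gap (V2→V3): /phj/ — longest licit onset from the right is /hj/, leaving /p/ as coda.
Syllabification: vjah.vip.hjitp.
The first /p/ is in the coda of syllable 2 (/vip/).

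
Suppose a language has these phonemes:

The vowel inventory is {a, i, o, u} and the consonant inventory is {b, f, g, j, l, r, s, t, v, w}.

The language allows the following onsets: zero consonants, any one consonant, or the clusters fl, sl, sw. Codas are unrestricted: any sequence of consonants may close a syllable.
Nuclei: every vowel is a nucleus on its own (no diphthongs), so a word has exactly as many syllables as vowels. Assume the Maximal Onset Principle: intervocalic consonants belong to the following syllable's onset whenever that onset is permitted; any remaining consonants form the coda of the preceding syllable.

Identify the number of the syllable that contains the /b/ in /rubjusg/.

Vowels present: u, u; each is a nucleus, giving 2 syllables.
V1 /u/ – V2 /u/: cluster /bj/ — the longest permitted-onset suffix is /j/; onset = /j/, preceding coda = /b/.
Putting it together: rub.jusg.
The /b/ is in the coda of syllable 1 (/rub/).

1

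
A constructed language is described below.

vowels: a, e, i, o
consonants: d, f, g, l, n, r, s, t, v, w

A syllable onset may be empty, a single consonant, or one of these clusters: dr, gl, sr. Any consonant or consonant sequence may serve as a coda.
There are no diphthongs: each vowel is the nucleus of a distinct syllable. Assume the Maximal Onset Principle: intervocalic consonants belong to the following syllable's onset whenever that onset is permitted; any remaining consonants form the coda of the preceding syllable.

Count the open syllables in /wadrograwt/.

Vowels present: a, o, a; each is a nucleus, giving 3 syllables.
σ1/σ2 boundary: /dr/ is a licit onset in full, so it all attaches to the next syllable.
σ2/σ3 boundary: /gr/ splits as /g/ + /r/ (/r/ is the longest suffix that is a licit onset).
So the parse is wa.drog.rawt.
Classifying each syllable: /wa/ (open), /drog/ (closed), /rawt/ (closed).
Open syllables: 1.

1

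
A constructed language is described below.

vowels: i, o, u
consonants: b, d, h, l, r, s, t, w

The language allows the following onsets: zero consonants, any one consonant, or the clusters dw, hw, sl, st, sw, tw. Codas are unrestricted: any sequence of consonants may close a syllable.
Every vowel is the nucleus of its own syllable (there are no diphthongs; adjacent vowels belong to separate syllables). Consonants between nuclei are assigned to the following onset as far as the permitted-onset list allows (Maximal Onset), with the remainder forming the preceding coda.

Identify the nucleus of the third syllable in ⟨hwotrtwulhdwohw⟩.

Nuclei (vowels): o, u, o → 3 syllables.
The third nucleus (vowel 3 from the left) is /o/.

o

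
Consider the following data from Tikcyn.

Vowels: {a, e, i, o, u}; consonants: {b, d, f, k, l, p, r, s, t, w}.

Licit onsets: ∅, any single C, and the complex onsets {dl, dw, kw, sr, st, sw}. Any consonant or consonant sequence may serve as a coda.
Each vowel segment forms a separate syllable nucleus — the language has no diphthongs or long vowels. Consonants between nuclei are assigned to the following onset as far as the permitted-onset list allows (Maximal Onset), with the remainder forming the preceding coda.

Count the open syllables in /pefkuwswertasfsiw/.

Nuclei (vowels): e, u, e, a, i → 5 syllables.
/e…u/ gap (V1→V2): /fk/; trying suffixes from longest down, /k/ is the first permitted one, so coda /f/ | onset /k/.
/u…e/ gap (V2→V3): /wsw/ splits as /w/ + /sw/ (/sw/ is the longest suffix that is a licit onset).
/e…a/ gap (V3→V4): /rt/ — longest licit onset from the right is /t/, leaving /r/ as coda.
/a…i/ gap (V4→V5): /sfs/ — longest licit onset from the right is /s/, leaving /sf/ as coda.
Putting it together: pef.kuw.swer.tasf.siw.
Classifying each syllable: /pef/ (closed), /kuw/ (closed), /swer/ (closed), /tasf/ (closed), /siw/ (closed).
Open syllables: 0.

0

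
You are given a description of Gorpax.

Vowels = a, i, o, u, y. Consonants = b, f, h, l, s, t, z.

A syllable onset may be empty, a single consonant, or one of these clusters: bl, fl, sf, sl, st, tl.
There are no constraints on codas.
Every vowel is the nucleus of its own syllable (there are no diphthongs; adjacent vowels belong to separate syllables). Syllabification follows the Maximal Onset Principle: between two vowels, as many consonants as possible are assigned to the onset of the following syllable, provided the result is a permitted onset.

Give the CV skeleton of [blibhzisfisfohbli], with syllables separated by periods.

Nuclei (vowels): i, i, i, o, i → 5 syllables.
/i…i/ gap (V1→V2): /bhz/ — longest licit onset from the right is /z/, leaving /bh/ as coda.
/i…i/ gap (V2→V3): /sf/ is a licit onset in full, so it all attaches to the next syllable.
/i…o/ gap (V3→V4): cluster /sf/ — /sf/ is itself a permitted onset, so the whole cluster goes right; preceding coda = ∅.
/o…i/ gap (V4→V5): /hbl/ — longest licit onset from the right is /bl/, leaving /h/ as coda.
Result: blibh.zi.sfi.sfoh.bli.
Mapping each syllable to C/V: /blibh/ → CCVCC, /zi/ → CV, /sfi/ → CCV, /sfoh/ → CCVC, /bli/ → CCV.

CCVCC.CV.CCV.CCVC.CCV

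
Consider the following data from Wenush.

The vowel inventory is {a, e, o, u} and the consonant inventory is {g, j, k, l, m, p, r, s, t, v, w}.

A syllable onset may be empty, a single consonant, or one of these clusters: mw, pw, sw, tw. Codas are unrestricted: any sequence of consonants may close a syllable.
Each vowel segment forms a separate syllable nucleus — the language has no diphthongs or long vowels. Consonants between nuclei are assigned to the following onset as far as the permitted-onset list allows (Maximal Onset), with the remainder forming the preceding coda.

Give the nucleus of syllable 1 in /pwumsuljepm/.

u

The vowels are u, u, e — 3 nuclei, so 3 syllables.
The first nucleus (vowel 1 from the left) is /u/.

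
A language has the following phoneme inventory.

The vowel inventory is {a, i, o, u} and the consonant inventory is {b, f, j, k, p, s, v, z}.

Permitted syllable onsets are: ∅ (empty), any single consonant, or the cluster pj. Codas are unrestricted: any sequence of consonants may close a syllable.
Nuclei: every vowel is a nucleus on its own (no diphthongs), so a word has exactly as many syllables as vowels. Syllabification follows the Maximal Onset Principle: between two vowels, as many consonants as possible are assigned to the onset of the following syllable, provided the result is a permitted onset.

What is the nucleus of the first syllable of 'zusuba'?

u

Nuclei (vowels): u, u, a → 3 syllables.
The first nucleus (vowel 1 from the left) is /u/.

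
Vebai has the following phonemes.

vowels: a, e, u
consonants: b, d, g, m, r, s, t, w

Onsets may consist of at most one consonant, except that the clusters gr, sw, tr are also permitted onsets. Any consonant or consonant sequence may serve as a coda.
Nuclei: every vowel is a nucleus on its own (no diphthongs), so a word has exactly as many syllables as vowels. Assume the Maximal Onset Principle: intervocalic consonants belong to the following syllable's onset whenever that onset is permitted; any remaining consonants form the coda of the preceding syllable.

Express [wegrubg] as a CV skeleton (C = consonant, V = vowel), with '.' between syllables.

Vowels present: e, u; each is a nucleus, giving 2 syllables.
σ1/σ2 boundary: /gr/ is a licit onset in full, so it all attaches to the next syllable.
Syllabification: we.grubg.
Mapping each syllable to C/V: /we/ → CV, /grubg/ → CCVCC.

CV.CCVCC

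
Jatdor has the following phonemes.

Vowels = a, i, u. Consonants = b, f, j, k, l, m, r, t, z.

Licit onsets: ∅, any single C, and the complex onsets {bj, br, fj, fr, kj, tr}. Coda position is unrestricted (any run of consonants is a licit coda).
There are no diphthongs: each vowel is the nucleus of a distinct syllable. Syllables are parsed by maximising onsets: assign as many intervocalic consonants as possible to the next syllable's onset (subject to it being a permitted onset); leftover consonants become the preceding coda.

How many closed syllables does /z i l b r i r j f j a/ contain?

Vowels present: i, i, a; each is a nucleus, giving 3 syllables.
σ1/σ2 boundary: /lbr/ — longest licit onset from the right is /br/, leaving /l/ as coda.
σ2/σ3 boundary: /rjfj/ splits as /rj/ + /fj/ (/fj/ is the longest suffix that is a licit onset).
So the parse is zil.brirj.fja.
Classifying each syllable: /zil/ (closed), /brirj/ (closed), /fja/ (open).
Closed syllables: 2.

2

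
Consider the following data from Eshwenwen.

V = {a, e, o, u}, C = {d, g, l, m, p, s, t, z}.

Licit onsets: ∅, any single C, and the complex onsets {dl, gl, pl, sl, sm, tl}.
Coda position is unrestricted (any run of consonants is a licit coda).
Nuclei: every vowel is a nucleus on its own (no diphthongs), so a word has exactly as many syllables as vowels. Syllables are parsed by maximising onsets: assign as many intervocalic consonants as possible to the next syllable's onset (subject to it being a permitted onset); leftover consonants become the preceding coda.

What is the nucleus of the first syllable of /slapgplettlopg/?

Nuclei (vowels): a, e, o → 3 syllables.
The first nucleus (vowel 1 from the left) is /a/.

a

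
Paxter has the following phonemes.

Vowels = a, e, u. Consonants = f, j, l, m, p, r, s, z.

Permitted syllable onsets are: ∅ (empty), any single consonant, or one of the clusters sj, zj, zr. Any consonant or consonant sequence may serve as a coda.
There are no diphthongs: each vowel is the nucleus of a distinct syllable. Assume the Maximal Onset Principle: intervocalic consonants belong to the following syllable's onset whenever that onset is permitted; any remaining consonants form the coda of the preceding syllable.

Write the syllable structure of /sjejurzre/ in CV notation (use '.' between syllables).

CCV.CVC.CCV

Nuclei (vowels): e, u, e → 3 syllables.
V1 /e/ – V2 /u/: /j/ is a single consonant, so it becomes the next onset.
V2 /u/ – V3 /e/: /rzr/; trying suffixes from longest down, /zr/ is the first permitted one, so coda /r/ | onset /zr/.
So the parse is sje.jur.zre.
Mapping each syllable to C/V: /sje/ → CCV, /jur/ → CVC, /zre/ → CCV.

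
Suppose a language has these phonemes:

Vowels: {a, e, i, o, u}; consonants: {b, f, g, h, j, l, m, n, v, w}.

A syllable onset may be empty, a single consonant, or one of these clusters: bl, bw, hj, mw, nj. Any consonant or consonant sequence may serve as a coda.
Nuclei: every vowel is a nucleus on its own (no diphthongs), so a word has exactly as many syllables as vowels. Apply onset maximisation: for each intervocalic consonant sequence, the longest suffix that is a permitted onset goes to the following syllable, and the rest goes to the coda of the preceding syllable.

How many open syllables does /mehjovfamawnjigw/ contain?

Nuclei (vowels): e, o, a, a, i → 5 syllables.
σ1/σ2 boundary: /hj/ is a licit onset in full, so it all attaches to the next syllable.
σ2/σ3 boundary: /vf/ splits as /v/ + /f/ (/f/ is the longest suffix that is a licit onset).
σ3/σ4 boundary: just /m/ — single C goes to the following onset.
σ4/σ5 boundary: /wnj/; trying suffixes from longest down, /nj/ is the first permitted one, so coda /w/ | onset /nj/.
Syllabification: me.hjov.fa.maw.njigw.
Classifying each syllable: /me/ (open), /hjov/ (closed), /fa/ (open), /maw/ (closed), /njigw/ (closed).
Open syllables: 2.

2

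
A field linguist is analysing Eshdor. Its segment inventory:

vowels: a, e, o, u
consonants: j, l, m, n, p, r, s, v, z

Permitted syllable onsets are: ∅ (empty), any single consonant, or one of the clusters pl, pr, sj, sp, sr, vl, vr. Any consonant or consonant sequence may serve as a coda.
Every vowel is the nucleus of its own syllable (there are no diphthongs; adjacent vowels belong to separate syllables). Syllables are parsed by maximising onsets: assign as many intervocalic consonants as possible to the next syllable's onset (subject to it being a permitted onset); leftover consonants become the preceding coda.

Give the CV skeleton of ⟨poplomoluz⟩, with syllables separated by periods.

Vowels present: o, o, o, u; each is a nucleus, giving 4 syllables.
V1 /o/ – V2 /o/: /pl/ is a licit onset in full, so it all attaches to the next syllable.
V2 /o/ – V3 /o/: just /m/ — single C goes to the following onset.
V3 /o/ – V4 /u/: /l/ → onset of the next syllable (single consonants are always licit onsets).
Syllabification: po.plo.mo.luz.
Mapping each syllable to C/V: /po/ → CV, /plo/ → CCV, /mo/ → CV, /luz/ → CVC.

CV.CCV.CV.CVC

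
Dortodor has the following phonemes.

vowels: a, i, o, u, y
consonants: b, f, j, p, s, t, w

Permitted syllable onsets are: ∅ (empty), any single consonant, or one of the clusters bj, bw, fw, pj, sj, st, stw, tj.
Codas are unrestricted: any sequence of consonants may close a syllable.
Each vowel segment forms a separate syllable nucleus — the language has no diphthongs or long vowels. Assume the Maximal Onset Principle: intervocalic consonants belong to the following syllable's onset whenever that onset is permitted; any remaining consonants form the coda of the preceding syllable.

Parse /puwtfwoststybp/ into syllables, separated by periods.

The vowels are u, o, y — 3 nuclei, so 3 syllables.
Between /u/ (V1) and /o/ (V2): /wtfw/ splits as /wt/ + /fw/ (/fw/ is the longest suffix that is a licit onset).
Between /o/ (V2) and /y/ (V3): /stst/; trying suffixes from longest down, /st/ is the first permitted one, so coda /st/ | onset /st/.

puwt.fwost.stybp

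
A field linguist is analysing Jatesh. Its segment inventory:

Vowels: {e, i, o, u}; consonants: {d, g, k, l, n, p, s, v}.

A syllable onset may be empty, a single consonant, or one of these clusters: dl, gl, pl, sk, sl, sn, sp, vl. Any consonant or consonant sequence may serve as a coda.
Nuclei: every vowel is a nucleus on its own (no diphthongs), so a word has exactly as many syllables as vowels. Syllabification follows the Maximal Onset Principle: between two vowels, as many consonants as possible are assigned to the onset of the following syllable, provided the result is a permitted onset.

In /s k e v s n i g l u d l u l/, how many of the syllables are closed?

2

Nuclei (vowels): e, i, u, u → 4 syllables.
V1 /e/ – V2 /i/: /vsn/; trying suffixes from longest down, /sn/ is the first permitted one, so coda /v/ | onset /sn/.
V2 /i/ – V3 /u/: /gl/ is a licit onset in full, so it all attaches to the next syllable.
V3 /u/ – V4 /u/: /dl/ is a licit onset in full, so it all attaches to the next syllable.
Putting it together: skev.sni.glu.dlul.
Classifying each syllable: /skev/ (closed), /sni/ (open), /glu/ (open), /dlul/ (closed).
Closed syllables: 2.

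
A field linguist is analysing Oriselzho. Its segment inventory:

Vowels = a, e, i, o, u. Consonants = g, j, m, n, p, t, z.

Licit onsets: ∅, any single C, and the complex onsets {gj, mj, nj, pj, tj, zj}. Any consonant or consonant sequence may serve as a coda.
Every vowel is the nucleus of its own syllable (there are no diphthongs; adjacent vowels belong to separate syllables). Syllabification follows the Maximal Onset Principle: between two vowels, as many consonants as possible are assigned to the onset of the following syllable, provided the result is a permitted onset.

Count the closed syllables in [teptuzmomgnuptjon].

5

Nuclei (vowels): e, u, o, u, o → 5 syllables.
/e…u/ gap (V1→V2): cluster /pt/ — the longest permitted-onset suffix is /t/; onset = /t/, preceding coda = /p/.
/u…o/ gap (V2→V3): cluster /zm/ — the longest permitted-onset suffix is /m/; onset = /m/, preceding coda = /z/.
/o…u/ gap (V3→V4): /mgn/ — longest licit onset from the right is /n/, leaving /mg/ as coda.
/u…o/ gap (V4→V5): /ptj/; trying suffixes from longest down, /tj/ is the first permitted one, so coda /p/ | onset /tj/.
So the parse is tep.tuz.momg.nup.tjon.
Classifying each syllable: /tep/ (closed), /tuz/ (closed), /momg/ (closed), /nup/ (closed), /tjon/ (closed).
Closed syllables: 5.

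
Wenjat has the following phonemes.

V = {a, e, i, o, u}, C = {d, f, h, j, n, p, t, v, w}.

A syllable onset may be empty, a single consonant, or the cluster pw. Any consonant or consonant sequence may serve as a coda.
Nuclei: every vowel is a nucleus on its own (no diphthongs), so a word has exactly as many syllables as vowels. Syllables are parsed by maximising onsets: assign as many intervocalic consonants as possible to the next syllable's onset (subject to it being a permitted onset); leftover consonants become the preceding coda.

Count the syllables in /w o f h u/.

Nuclei (vowels): o, u → 2 syllables.

2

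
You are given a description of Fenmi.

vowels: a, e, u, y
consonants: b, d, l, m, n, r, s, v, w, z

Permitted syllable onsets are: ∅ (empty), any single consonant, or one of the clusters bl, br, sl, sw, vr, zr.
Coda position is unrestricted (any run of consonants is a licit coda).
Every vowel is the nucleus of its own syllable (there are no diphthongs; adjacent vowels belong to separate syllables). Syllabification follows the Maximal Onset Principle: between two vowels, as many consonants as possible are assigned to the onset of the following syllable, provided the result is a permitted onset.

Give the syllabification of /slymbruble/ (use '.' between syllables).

slym.bru.ble

Vowels present: y, u, e; each is a nucleus, giving 3 syllables.
σ1/σ2 boundary: cluster /mbr/ — the longest permitted-onset suffix is /br/; onset = /br/, preceding coda = /m/.
σ2/σ3 boundary: cluster /bl/ — /bl/ is itself a permitted onset, so the whole cluster goes right; preceding coda = ∅.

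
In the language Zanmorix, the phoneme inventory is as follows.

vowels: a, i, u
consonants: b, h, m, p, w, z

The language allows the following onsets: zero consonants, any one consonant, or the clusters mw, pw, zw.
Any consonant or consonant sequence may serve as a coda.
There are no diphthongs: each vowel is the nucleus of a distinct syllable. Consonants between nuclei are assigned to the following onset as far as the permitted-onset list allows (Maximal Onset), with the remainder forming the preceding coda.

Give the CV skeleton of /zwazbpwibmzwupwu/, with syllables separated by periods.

CCVCC.CCVCC.CCV.CCV

The vowels are a, i, u, u — 4 nuclei, so 4 syllables.
Between /a/ (V1) and /i/ (V2): /zbpw/; trying suffixes from longest down, /pw/ is the first permitted one, so coda /zb/ | onset /pw/.
Between /i/ (V2) and /u/ (V3): /bmzw/ splits as /bm/ + /zw/ (/zw/ is the longest suffix that is a licit onset).
Between /u/ (V3) and /u/ (V4): /pw/ — entire cluster is a permitted onset → onset /pw/, coda ∅.
Putting it together: zwazb.pwibm.zwu.pwu.
Mapping each syllable to C/V: /zwazb/ → CCVCC, /pwibm/ → CCVCC, /zwu/ → CCV, /pwu/ → CCV.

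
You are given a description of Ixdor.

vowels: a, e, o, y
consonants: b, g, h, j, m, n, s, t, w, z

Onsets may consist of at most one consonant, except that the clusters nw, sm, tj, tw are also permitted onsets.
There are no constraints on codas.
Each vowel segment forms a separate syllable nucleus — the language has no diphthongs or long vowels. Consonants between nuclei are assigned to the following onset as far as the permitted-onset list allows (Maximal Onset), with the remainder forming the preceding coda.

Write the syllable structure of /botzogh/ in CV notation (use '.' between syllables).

Vowels present: o, o; each is a nucleus, giving 2 syllables.
Between /o/ (V1) and /o/ (V2): cluster /tz/ — the longest permitted-onset suffix is /z/; onset = /z/, preceding coda = /t/.
Result: bot.zogh.
Mapping each syllable to C/V: /bot/ → CVC, /zogh/ → CVCC.

CVC.CVCC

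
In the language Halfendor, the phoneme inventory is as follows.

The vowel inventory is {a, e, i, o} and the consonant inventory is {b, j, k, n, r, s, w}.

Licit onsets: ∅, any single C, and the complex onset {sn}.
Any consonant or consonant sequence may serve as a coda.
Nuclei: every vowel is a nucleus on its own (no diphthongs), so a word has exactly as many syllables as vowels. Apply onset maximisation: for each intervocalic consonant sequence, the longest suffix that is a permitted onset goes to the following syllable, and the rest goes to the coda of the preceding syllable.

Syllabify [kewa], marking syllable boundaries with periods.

ke.wa

Vowels present: e, a; each is a nucleus, giving 2 syllables.
/e…a/ gap (V1→V2): /w/ is a single consonant, so it becomes the next onset.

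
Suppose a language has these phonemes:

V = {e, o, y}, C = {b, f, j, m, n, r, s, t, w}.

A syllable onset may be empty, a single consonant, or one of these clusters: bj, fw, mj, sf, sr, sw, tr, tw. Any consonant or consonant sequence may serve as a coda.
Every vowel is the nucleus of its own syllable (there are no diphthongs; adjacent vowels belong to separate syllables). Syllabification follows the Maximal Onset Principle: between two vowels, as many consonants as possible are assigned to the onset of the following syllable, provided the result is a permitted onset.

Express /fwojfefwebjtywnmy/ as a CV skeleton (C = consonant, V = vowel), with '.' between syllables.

CCVC.CV.CCVCC.CVCC.CV

Nuclei (vowels): o, e, e, y, y → 5 syllables.
V1 /o/ – V2 /e/: cluster /jf/ — the longest permitted-onset suffix is /f/; onset = /f/, preceding coda = /j/.
V2 /e/ – V3 /e/: /fw/ is a licit onset in full, so it all attaches to the next syllable.
V3 /e/ – V4 /y/: /bjt/ splits as /bj/ + /t/ (/t/ is the longest suffix that is a licit onset).
V4 /y/ – V5 /y/: /wnm/ splits as /wn/ + /m/ (/m/ is the longest suffix that is a licit onset).
Syllabification: fwoj.fe.fwebj.tywn.my.
Mapping each syllable to C/V: /fwoj/ → CCVC, /fe/ → CV, /fwebj/ → CCVCC, /tywn/ → CVCC, /my/ → CV.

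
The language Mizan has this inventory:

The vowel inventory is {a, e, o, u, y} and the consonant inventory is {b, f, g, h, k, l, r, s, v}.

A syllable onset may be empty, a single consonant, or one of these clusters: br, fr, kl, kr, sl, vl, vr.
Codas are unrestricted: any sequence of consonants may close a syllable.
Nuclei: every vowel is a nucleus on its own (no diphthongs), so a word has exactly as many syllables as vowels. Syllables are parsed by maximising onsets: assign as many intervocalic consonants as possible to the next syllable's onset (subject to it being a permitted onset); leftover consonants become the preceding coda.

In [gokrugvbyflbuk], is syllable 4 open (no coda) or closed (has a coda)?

closed

Vowels present: o, u, y, u; each is a nucleus, giving 4 syllables.
/o…u/ gap (V1→V2): /kr/ — entire cluster is a permitted onset → onset /kr/, coda ∅.
/u…y/ gap (V2→V3): cluster /gvb/ — the longest permitted-onset suffix is /b/; onset = /b/, preceding coda = /gv/.
/y…u/ gap (V3→V4): /flb/; trying suffixes from longest down, /b/ is the first permitted one, so coda /fl/ | onset /b/.
So the parse is go.krugv.byfl.buk.
Syllable 4 is /buk/ with coda /k/, so it is closed.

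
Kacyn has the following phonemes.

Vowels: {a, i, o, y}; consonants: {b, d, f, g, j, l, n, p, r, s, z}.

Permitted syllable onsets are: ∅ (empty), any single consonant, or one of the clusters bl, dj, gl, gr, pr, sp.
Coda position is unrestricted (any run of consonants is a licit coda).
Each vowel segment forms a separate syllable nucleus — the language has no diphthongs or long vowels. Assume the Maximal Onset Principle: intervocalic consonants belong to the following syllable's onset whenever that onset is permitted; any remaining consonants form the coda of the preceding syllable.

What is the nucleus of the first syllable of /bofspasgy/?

o

The vowels are o, a, y — 3 nuclei, so 3 syllables.
The first nucleus (vowel 1 from the left) is /o/.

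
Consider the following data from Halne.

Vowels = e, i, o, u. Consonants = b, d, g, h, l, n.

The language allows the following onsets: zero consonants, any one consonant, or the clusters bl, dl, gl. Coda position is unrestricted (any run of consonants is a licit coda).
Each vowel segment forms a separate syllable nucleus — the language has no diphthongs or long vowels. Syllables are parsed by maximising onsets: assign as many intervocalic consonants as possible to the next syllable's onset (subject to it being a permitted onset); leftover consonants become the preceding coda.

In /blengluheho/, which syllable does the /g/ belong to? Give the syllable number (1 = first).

Nuclei (vowels): e, u, e, o → 4 syllables.
V1 /e/ – V2 /u/: /ngl/; trying suffixes from longest down, /gl/ is the first permitted one, so coda /n/ | onset /gl/.
V2 /u/ – V3 /e/: /h/ → onset of the next syllable (single consonants are always licit onsets).
V3 /e/ – V4 /o/: just /h/ — single C goes to the following onset.
Putting it together: blen.glu.he.ho.
The /g/ is in the onset of syllable 2 (/glu/).

2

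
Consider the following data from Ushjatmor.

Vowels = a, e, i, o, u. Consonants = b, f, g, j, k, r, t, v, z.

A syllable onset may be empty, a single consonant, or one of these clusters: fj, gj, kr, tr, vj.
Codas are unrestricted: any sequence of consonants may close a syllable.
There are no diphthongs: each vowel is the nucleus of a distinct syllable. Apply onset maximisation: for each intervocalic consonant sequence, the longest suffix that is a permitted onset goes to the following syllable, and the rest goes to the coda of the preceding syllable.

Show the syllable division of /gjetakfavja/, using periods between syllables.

The vowels are e, a, a, a — 4 nuclei, so 4 syllables.
V1 /e/ – V2 /a/: just /t/ — single C goes to the following onset.
V2 /a/ – V3 /a/: /kf/ splits as /k/ + /f/ (/f/ is the longest suffix that is a licit onset).
V3 /a/ – V4 /a/: /vj/ is a licit onset in full, so it all attaches to the next syllable.

gje.tak.fa.vja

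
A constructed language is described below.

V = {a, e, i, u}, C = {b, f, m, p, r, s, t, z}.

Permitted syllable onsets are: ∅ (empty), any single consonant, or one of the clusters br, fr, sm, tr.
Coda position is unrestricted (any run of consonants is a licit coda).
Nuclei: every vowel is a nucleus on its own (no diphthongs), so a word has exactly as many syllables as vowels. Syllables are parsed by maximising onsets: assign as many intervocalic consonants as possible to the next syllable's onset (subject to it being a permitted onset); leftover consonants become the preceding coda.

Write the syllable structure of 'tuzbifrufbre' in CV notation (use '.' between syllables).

CVC.CV.CCVC.CCV

Vowels present: u, i, u, e; each is a nucleus, giving 4 syllables.
V1 /u/ – V2 /i/: /zb/ splits as /z/ + /b/ (/b/ is the longest suffix that is a licit onset).
V2 /i/ – V3 /u/: cluster /fr/ — /fr/ is itself a permitted onset, so the whole cluster goes right; preceding coda = ∅.
V3 /u/ – V4 /e/: cluster /fbr/ — the longest permitted-onset suffix is /br/; onset = /br/, preceding coda = /f/.
So the parse is tuz.bi.fruf.bre.
Mapping each syllable to C/V: /tuz/ → CVC, /bi/ → CV, /fruf/ → CCVC, /bre/ → CCV.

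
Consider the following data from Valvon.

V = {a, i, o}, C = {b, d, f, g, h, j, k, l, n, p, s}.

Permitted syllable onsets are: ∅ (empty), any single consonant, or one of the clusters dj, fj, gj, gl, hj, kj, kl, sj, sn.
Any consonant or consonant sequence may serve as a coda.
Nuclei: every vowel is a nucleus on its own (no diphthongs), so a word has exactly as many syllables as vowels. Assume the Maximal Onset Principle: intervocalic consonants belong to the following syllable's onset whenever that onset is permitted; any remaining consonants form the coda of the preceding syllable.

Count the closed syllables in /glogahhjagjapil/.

2

Vowels present: o, a, a, a, i; each is a nucleus, giving 5 syllables.
/o…a/ gap (V1→V2): just /g/ — single C goes to the following onset.
/a…a/ gap (V2→V3): /hhj/; trying suffixes from longest down, /hj/ is the first permitted one, so coda /h/ | onset /hj/.
/a…a/ gap (V3→V4): /gj/ — entire cluster is a permitted onset → onset /gj/, coda ∅.
/a…i/ gap (V4→V5): just /p/ — single C goes to the following onset.
Putting it together: glo.gah.hja.gja.pil.
Classifying each syllable: /glo/ (open), /gah/ (closed), /hja/ (open), /gja/ (open), /pil/ (closed).
Closed syllables: 2.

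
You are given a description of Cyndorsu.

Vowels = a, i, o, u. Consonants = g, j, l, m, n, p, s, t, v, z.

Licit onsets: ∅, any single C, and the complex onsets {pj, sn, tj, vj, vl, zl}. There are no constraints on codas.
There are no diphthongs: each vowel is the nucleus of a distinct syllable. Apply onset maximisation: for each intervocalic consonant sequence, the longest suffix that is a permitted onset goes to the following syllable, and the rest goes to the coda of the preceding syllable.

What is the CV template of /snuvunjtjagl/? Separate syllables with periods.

CCV.CVCC.CCVCC

The vowels are u, u, a — 3 nuclei, so 3 syllables.
σ1/σ2 boundary: /v/ is a single consonant, so it becomes the next onset.
σ2/σ3 boundary: cluster /njtj/ — the longest permitted-onset suffix is /tj/; onset = /tj/, preceding coda = /nj/.
Result: snu.vunj.tjagl.
Mapping each syllable to C/V: /snu/ → CCV, /vunj/ → CVCC, /tjagl/ → CCVCC.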